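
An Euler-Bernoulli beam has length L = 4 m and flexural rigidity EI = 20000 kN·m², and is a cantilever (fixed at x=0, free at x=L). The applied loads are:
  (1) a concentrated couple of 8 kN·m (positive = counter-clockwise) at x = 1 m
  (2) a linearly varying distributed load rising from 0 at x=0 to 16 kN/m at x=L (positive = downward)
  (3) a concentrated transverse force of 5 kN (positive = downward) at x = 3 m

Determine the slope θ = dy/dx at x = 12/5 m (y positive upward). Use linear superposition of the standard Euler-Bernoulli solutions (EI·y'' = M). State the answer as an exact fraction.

Load 1 — applied couple M₀=8 kN·m at a=1 m (b=L-a=3):
  θ_1 = M₀a/EI  [x>a] = 8·1/20000 = 1/2500 rad
Load 2 — triangular load w₀=16 kN/m (0→w₀ over full span):
  θ_2 = (w₀Lx²/4-w₀L²x/3-w₀x⁴/(24L))/EI = (16·4·(12/5)²/4-16·4²·(12/5)/3-16·(12/5)⁴/(24·4))/20000 = -2308/390625 rad
Load 3 — point force P=5 kN at a=3 m (b=L-a=1):
  θ_3 = -Px(2a-x)/(2EI)  [x≤a] = -5·(12/5)·(2·3-(12/5))/(2·20000) = -27/25000 rad
Superposition: θ = Σ θ_i = -20589/3125000 rad ≈ -0.006588 rad

θ(12/5) = -20589/3125000 rad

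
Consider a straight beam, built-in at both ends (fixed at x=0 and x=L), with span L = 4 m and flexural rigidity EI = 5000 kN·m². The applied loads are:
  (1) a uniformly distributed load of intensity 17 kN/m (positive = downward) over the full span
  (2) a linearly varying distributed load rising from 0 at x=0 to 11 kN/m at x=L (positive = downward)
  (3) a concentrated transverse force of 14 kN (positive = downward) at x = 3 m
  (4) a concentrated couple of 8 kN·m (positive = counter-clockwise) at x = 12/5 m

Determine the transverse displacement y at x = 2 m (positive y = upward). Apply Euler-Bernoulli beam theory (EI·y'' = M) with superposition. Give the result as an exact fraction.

Load 1 — uniform load w=17 kN/m over full span:
  y_1 = -wx²(L-x)²/(24EI) = -17·2²·(4-2)²/(24·5000) = -17/7500 m
Load 2 — triangular load w₀=11 kN/m (0→w₀ over full span):
  y_2 = -w₀x²(L-x)²(x+2L)/(120LEI) = -11·2²·(4-2)²·(2+2·4)/(120·4·5000) = -11/15000 m
Load 3 — point force P=14 kN at a=3 m (b=L-a=1):
  y_3 = -Pb²x²(3aL-(3a+b)x)/(6L³EI)  [x≤a] = -14·1²·2²·(3·3·4-(3·3+1)·2)/(6·4³·5000) = -7/15000 m
Load 4 — applied couple M₀=8 kN·m at a=12/5 m (b=L-a=8/5):
  y_4 = (R_Ax³/6 - M_Ax²/2)/EI  [x≤a] with R_A=72/25, M_A=64/25 = ((72/25)·2³/6 - (64/25)·2²/2)/5000 = -4/15625 m
Superposition: y = Σ y_i = -349/93750 m ≈ -0.003723 m

y(2) = -349/93750 m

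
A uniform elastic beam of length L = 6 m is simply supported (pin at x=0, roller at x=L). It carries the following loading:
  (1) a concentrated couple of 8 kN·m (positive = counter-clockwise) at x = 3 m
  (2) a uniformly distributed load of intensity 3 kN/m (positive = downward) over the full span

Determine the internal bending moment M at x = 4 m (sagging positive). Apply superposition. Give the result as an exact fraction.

M(4) = 28/3 kN·m

Load 1 — applied couple M₀=8 kN·m at a=3 m (b=L-a=3):
  M_1 = M₀x/L - M₀  [x>a] = 8·4/6 - 8 = -8/3 kN·m
Load 2 — uniform load w=3 kN/m over full span:
  M_2 = wx(L-x)/2 = 3·4·(6-4)/2 = 12 kN·m
Superposition: M = Σ M_i = 28/3 kN·m ≈ 9.333333 kN·m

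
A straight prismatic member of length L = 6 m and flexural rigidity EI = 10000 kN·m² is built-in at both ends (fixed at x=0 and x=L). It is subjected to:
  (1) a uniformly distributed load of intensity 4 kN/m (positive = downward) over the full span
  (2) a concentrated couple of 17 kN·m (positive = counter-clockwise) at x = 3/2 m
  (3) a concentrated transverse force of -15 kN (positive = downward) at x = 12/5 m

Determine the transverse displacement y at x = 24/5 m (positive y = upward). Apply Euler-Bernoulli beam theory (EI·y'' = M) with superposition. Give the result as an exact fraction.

y(24/5) = 51939/250000000 m

Load 1 — uniform load w=4 kN/m over full span:
  y_1 = -wx²(L-x)²/(24EI) = -4·(24/5)²·(6-(24/5))²/(24·10000) = -216/390625 m
Load 2 — applied couple M₀=17 kN·m at a=3/2 m (b=L-a=9/2):
  y_2 = (R_Ax³/6 - M_Ax²/2 - M₀(x-a)²/2)/EI  [x>a] with R_A=51/16, M_A=-51/16 = ((51/16)·(24/5)³/6 - (-51/16)·(24/5)²/2 - 17·((24/5)-(3/2))²/2)/10000 = 2907/10000000 m
Load 3 — point force P=-15 kN at a=12/5 m (b=L-a=18/5):
  y_3 = -Pa²(L-x)²(3bL-(3b+a)(L-x))/(6L³EI)  [x>a] = -(-15)·(12/5)²·(6-(24/5))²·(3·(18/5)·6-(3·(18/5)+(12/5))·(6-(24/5)))/(6·6³·10000) = 918/1953125 m
Superposition: y = Σ y_i = 51939/250000000 m ≈ 0.000208 m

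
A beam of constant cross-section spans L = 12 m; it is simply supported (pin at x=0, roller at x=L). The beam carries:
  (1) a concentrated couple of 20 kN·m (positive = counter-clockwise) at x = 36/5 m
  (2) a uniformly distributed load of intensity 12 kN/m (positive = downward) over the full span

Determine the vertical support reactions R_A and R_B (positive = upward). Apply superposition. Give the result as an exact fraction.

Load 1 — applied couple M₀=20 kN·m at a=36/5 m (b=L-a=24/5):
  R_A = M₀/L = 20/12 = 5/3 kN
  R_B = -M₀/L = -20/12 = -5/3 kN
Load 2 — uniform load w=12 kN/m over full span:
  R_A = wL/2 = 12·12/2 = 72 kN
  R_B = wL/2 = 12·12/2 = 72 kN
Superposition: R_A = 221/3 kN, R_B = 211/3 kN

R_A = 221/3 kN, R_B = 211/3 kN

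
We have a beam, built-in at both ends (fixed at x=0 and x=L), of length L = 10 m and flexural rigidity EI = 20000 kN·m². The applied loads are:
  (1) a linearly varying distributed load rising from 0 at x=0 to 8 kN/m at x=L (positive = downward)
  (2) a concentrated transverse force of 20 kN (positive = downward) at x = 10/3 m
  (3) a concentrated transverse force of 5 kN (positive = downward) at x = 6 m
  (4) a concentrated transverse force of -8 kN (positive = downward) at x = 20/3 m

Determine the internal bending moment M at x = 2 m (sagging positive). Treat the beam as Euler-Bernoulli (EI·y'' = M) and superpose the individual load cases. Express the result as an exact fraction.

Load 1 — triangular load w₀=8 kN/m (0→w₀ over full span):
  M_1 = 3w₀Lx/20 - w₀L²/30 - w₀x³/(6L) = 3·8·10·2/20 - 8·10²/30 - 8·2³/(6·10) = -56/15 kN·m
Load 2 — point force P=20 kN at a=10/3 m (b=L-a=20/3):
  M_2 = Pb²(3a+b)x/L³ - Pab²/L²  [x≤a] = 20·(20/3)²·(3·(10/3)+(20/3))·2/10³ - 20·(10/3)·(20/3)²/10² = 0 kN·m
Load 3 — point force P=5 kN at a=6 m (b=L-a=4):
  M_3 = Pb²(3a+b)x/L³ - Pab²/L²  [x≤a] = 5·4²·(3·6+4)·2/10³ - 5·6·4²/10² = -32/25 kN·m
Load 4 — point force P=-8 kN at a=20/3 m (b=L-a=10/3):
  M_4 = Pb²(3a+b)x/L³ - Pab²/L²  [x≤a] = (-8)·(10/3)²·(3·(20/3)+(10/3))·2/10³ - (-8)·(20/3)·(10/3)²/10² = 16/9 kN·m
Superposition: M = Σ M_i = -728/225 kN·m ≈ -3.235556 kN·m

M(2) = -728/225 kN·m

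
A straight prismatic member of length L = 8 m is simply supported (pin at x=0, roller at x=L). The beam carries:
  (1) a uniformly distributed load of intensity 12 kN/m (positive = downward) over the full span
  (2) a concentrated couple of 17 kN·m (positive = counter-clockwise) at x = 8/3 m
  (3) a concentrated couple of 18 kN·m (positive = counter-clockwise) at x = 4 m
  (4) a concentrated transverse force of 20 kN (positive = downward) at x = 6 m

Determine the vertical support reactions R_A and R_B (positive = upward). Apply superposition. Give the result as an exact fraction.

R_A = 459/8 kN, R_B = 469/8 kN

Load 1 — uniform load w=12 kN/m over full span:
  R_A = wL/2 = 12·8/2 = 48 kN
  R_B = wL/2 = 12·8/2 = 48 kN
Load 2 — applied couple M₀=17 kN·m at a=8/3 m (b=L-a=16/3):
  R_A = M₀/L = 17/8 kN
  R_B = -M₀/L = -17/8 kN
Load 3 — applied couple M₀=18 kN·m at a=4 m (b=L-a=4):
  R_A = M₀/L = 18/8 = 9/4 kN
  R_B = -M₀/L = -18/8 = -9/4 kN
Load 4 — point force P=20 kN at a=6 m (b=L-a=2):
  R_A = Pb/L = 20·2/8 = 5 kN
  R_B = Pa/L = 20·6/8 = 15 kN
Superposition: R_A = 459/8 kN, R_B = 469/8 kN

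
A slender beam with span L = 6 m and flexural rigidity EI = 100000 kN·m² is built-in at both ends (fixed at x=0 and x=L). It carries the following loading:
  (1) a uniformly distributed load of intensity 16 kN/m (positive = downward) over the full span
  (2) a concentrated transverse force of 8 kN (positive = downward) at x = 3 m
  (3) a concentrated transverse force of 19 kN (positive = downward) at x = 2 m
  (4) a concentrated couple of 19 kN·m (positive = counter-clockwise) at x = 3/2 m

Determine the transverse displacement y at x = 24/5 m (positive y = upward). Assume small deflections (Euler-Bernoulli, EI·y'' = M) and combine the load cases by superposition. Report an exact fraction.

y(24/5) = -400481/1500000000 m

Load 1 — uniform load w=16 kN/m over full span:
  y_1 = -wx²(L-x)²/(24EI) = -16·(24/5)²·(6-(24/5))²/(24·100000) = -432/1953125 m
Load 2 — point force P=8 kN at a=3 m (b=L-a=3):
  y_2 = -Pa²(L-x)²(3bL-(3b+a)(L-x))/(6L³EI)  [x>a] = -8·3²·(6-(24/5))²·(3·3·6-(3·3+3)·(6-(24/5)))/(6·6³·100000) = -99/3125000 m
Load 3 — point force P=19 kN at a=2 m (b=L-a=4):
  y_3 = -Pa²(L-x)²(3bL-(3b+a)(L-x))/(6L³EI)  [x>a] = -19·2²·(6-(24/5))²·(3·4·6-(3·4+2)·(6-(24/5)))/(6·6³·100000) = -437/9375000 m
Load 4 — applied couple M₀=19 kN·m at a=3/2 m (b=L-a=9/2):
  y_4 = (R_Ax³/6 - M_Ax²/2 - M₀(x-a)²/2)/EI  [x>a] with R_A=57/16, M_A=-57/16 = ((57/16)·(24/5)³/6 - (-57/16)·(24/5)²/2 - 19·((24/5)-(3/2))²/2)/100000 = 3249/100000000 m
Superposition: y = Σ y_i = -400481/1500000000 m ≈ -0.000267 m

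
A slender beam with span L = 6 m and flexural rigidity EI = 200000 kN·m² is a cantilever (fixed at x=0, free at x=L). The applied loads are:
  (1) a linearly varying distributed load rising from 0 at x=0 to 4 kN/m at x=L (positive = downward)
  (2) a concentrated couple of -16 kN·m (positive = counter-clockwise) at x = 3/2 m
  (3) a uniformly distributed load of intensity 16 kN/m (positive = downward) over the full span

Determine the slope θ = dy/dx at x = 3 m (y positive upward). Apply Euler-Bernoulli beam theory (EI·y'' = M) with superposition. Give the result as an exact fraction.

Load 1 — triangular load w₀=4 kN/m (0→w₀ over full span):
  θ_1 = (w₀Lx²/4-w₀L²x/3-w₀x⁴/(24L))/EI = (4·6·3²/4-4·6²·3/3-4·3⁴/(24·6))/200000 = -369/800000 rad
Load 2 — applied couple M₀=-16 kN·m at a=3/2 m (b=L-a=9/2):
  θ_2 = M₀a/EI  [x>a] = (-16)·(3/2)/200000 = -3/25000 rad
Load 3 — uniform load w=16 kN/m over full span:
  θ_3 = -wx(x²-3Lx+3L²)/(6EI) = -16·3·(3²-3·6·3+3·6²)/(6·200000) = -63/25000 rad
Superposition: θ = Σ θ_i = -2481/800000 rad ≈ -0.003101 rad

θ(3) = -2481/800000 rad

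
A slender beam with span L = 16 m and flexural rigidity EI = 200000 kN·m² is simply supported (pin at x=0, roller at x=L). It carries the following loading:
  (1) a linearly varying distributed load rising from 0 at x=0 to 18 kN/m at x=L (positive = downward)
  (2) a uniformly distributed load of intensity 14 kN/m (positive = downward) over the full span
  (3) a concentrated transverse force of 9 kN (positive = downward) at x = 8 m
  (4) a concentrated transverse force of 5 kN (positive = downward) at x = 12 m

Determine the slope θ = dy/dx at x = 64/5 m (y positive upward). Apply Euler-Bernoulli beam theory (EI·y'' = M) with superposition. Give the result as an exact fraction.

Load 1 — triangular load w₀=18 kN/m (0→w₀ over full span):
  θ_1 = -w₀(7L⁴-30L²x²+15x⁴)/(360LEI) = -18·(7·16⁴-30·16²·(64/5)²+15·(64/5)⁴)/(360·16·200000) = 12112/1953125 rad
Load 2 — uniform load w=14 kN/m over full span:
  θ_2 = -w(L³-6Lx²+4x³)/(24EI) = -14·(16³-6·16·(64/5)²+4·(64/5)³)/(24·200000) = 3696/390625 rad
Load 3 — point force P=9 kN at a=8 m (b=L-a=8):
  θ_3 = -Pa(2L²-6Lx+3x²+a²)/(6LEI)  [x>a] = -9·8·(2·16²-6·16·(64/5)+3·(64/5)²+8²)/(6·16·200000) = 189/312500 rad
Load 4 — point force P=5 kN at a=12 m (b=L-a=4):
  θ_4 = -Pa(2L²-6Lx+3x²+a²)/(6LEI)  [x>a] = -5·12·(2·16²-6·16·(64/5)+3·(64/5)²+12²)/(6·16·200000) = 127/500000 rad
Superposition: θ = Σ θ_i = 1032619/62500000 rad ≈ 0.016522 rad

θ(64/5) = 1032619/62500000 rad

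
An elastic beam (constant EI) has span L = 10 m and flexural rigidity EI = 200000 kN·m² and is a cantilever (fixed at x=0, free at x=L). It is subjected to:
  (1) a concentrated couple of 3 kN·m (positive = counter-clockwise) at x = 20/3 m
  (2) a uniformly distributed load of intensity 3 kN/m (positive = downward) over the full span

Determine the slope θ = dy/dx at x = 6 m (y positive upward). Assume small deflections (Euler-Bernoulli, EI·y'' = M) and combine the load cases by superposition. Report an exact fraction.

Load 1 — applied couple M₀=3 kN·m at a=20/3 m (b=L-a=10/3):
  θ_1 = M₀x/EI  [x≤a] = 3·6/200000 = 9/100000 rad
Load 2 — uniform load w=3 kN/m over full span:
  θ_2 = -wx(x²-3Lx+3L²)/(6EI) = -3·6·(6²-3·10·6+3·10²)/(6·200000) = -117/50000 rad
Superposition: θ = Σ θ_i = -9/4000 rad ≈ -0.002250 rad

θ(6) = -9/4000 rad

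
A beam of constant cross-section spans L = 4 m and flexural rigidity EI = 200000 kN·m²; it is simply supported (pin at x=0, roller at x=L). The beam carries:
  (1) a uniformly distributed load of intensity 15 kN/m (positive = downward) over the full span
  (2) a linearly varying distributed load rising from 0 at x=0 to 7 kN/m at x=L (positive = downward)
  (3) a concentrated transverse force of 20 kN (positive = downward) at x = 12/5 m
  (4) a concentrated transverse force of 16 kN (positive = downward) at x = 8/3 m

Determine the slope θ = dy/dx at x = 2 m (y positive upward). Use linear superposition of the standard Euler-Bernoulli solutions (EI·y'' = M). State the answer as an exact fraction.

Load 1 — uniform load w=15 kN/m over full span:
  θ_1 = -w(L³-6Lx²+4x³)/(24EI) = -15·(4³-6·4·2²+4·2³)/(24·200000) = 0 rad
Load 2 — triangular load w₀=7 kN/m (0→w₀ over full span):
  θ_2 = -w₀(7L⁴-30L²x²+15x⁴)/(360LEI) = -7·(7·4⁴-30·4²·2²+15·2⁴)/(360·4·200000) = -49/18000000 rad
Load 3 — point force P=20 kN at a=12/5 m (b=L-a=8/5):
  θ_3 = -Pb(L²-b²-3x²)/(6LEI)  [x≤a] = -20·(8/5)·(4²-(8/5)²-3·2²)/(6·4·200000) = -3/312500 rad
Load 4 — point force P=16 kN at a=8/3 m (b=L-a=4/3):
  θ_4 = -Pb(L²-b²-3x²)/(6LEI)  [x≤a] = -16·(4/3)·(4²-(4/3)²-3·2²)/(6·4·200000) = -1/101250 rad
Superposition: θ = Σ θ_i = -17981/810000000 rad ≈ -0.000022 rad

θ(2) = -17981/810000000 rad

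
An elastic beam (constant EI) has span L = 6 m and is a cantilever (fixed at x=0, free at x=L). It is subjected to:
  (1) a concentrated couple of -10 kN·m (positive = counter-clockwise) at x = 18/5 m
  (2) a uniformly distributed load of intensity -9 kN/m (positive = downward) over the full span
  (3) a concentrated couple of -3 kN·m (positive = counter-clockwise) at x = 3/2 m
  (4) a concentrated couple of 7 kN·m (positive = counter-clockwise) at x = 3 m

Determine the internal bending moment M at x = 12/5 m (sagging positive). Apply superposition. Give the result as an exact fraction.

Load 1 — applied couple M₀=-10 kN·m at a=18/5 m (b=L-a=12/5):
  M_1 = M₀  [x≤a] = (-10) = -10 kN·m
Load 2 — uniform load w=-9 kN/m over full span:
  M_2 = -w(L-x)²/2 = -(-9)·(6-(12/5))²/2 = 1458/25 kN·m
Load 3 — applied couple M₀=-3 kN·m at a=3/2 m (b=L-a=9/2):
  M_3 = 0  [x>a] = 0 kN·m
Load 4 — applied couple M₀=7 kN·m at a=3 m (b=L-a=3):
  M_4 = M₀  [x≤a] = 7 = 7 kN·m
Superposition: M = Σ M_i = 1383/25 kN·m ≈ 55.320000 kN·m

M(12/5) = 1383/25 kN·m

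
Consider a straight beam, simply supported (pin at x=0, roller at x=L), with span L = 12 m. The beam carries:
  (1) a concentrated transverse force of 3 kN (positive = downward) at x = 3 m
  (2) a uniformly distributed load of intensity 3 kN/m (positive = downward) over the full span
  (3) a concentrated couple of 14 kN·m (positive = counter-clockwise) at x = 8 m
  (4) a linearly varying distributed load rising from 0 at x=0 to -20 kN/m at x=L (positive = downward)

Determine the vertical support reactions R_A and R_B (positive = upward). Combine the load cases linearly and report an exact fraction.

R_A = -223/12 kN, R_B = -749/12 kN

Load 1 — point force P=3 kN at a=3 m (b=L-a=9):
  R_A = Pb/L = 3·9/12 = 9/4 kN
  R_B = Pa/L = 3·3/12 = 3/4 kN
Load 2 — uniform load w=3 kN/m over full span:
  R_A = wL/2 = 3·12/2 = 18 kN
  R_B = wL/2 = 3·12/2 = 18 kN
Load 3 — applied couple M₀=14 kN·m at a=8 m (b=L-a=4):
  R_A = M₀/L = 14/12 = 7/6 kN
  R_B = -M₀/L = -14/12 = -7/6 kN
Load 4 — triangular load w₀=-20 kN/m (0→w₀ over full span):
  R_A = w₀L/6 = (-20)·12/6 = -40 kN
  R_B = w₀L/3 = (-20)·12/3 = -80 kN
Superposition: R_A = -223/12 kN, R_B = -749/12 kN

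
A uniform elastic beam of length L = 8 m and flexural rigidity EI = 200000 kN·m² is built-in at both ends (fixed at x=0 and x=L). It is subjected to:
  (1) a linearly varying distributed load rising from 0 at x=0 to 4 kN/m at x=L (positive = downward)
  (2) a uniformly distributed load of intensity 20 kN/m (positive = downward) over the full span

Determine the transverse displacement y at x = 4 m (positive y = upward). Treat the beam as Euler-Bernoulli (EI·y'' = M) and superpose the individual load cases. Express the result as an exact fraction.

y(4) = -11/9375 m

Load 1 — triangular load w₀=4 kN/m (0→w₀ over full span):
  y_1 = -w₀x²(L-x)²(x+2L)/(120LEI) = -4·4²·(8-4)²·(4+2·8)/(120·8·200000) = -1/9375 m
Load 2 — uniform load w=20 kN/m over full span:
  y_2 = -wx²(L-x)²/(24EI) = -20·4²·(8-4)²/(24·200000) = -2/1875 m
Superposition: y = Σ y_i = -11/9375 m ≈ -0.001173 m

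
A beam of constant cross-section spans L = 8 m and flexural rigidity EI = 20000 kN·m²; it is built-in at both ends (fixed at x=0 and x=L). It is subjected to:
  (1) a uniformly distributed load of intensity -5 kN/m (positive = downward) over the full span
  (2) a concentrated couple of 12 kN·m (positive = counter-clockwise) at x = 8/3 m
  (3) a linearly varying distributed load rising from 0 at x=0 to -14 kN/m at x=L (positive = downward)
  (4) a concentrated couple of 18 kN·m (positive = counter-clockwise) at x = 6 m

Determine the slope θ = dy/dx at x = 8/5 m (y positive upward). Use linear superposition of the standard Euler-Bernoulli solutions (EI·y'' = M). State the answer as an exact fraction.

θ(8/5) = 5161/2343750 rad

Load 1 — uniform load w=-5 kN/m over full span:
  θ_1 = -wx(L-x)(L-2x)/(12EI) = -(-5)·(8/5)·(8-(8/5))·(8-2·(8/5))/(12·20000) = 16/15625 rad
Load 2 — applied couple M₀=12 kN·m at a=8/3 m (b=L-a=16/3):
  θ_2 = (R_Ax²/2 - M_Ax)/EI  [x≤a] with R_A=2, M_A=0 = (2·(8/5)²/2 - 0·(8/5))/20000 = 2/15625 rad
Load 3 — triangular load w₀=-14 kN/m (0→w₀ over full span):
  θ_3 = -w₀(2x(L-x)(L-2x)(x+2L)+x²(L-x)²)/(120LEI) = -(-14)·(2·(8/5)·(8-(8/5))·(8-2·(8/5))·((8/5)+2·8)+(8/5)²·(8-(8/5))²)/(120·8·20000) = 1568/1171875 rad
Load 4 — applied couple M₀=18 kN·m at a=6 m (b=L-a=2):
  θ_4 = (R_Ax²/2 - M_Ax)/EI  [x≤a] with R_A=81/32, M_A=45/8 = ((81/32)·(8/5)²/2 - (45/8)·(8/5))/20000 = -9/31250 rad
Superposition: θ = Σ θ_i = 5161/2343750 rad ≈ 0.002202 rad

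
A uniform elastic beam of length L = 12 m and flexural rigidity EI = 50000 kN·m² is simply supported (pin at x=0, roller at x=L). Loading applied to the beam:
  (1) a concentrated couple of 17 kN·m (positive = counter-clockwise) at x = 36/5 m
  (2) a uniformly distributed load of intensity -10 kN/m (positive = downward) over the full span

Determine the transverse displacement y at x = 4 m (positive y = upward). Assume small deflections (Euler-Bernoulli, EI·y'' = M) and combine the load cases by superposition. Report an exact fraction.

y(4) = 32218/703125 m

Load 1 — applied couple M₀=17 kN·m at a=36/5 m (b=L-a=24/5):
  y_1 = (M₀x³/(6L)+C₁x)/EI  [x≤a] with C₁=M₀(3b²-L²)/(6L)=-442/25 = (17·4³/(6·12)+(-442/25)·4)/50000 = -782/703125 m
Load 2 — uniform load w=-10 kN/m over full span:
  y_2 = -wx(L³-2Lx²+x³)/(24EI) = -(-10)·4·(12³-2·12·4²+4³)/(24·50000) = 88/1875 m
Superposition: y = Σ y_i = 32218/703125 m ≈ 0.045821 m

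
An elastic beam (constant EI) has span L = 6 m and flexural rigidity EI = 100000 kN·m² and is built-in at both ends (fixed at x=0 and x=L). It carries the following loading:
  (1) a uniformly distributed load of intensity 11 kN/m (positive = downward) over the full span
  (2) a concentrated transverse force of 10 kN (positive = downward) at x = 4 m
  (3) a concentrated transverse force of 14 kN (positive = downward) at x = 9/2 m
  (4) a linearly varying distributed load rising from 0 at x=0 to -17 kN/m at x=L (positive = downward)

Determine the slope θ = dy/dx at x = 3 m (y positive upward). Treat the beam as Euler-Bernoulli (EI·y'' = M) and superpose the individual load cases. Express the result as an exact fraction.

θ(3) = -827/48000000 rad

Load 1 — uniform load w=11 kN/m over full span:
  θ_1 = -wx(L-x)(L-2x)/(12EI) = -11·3·(6-3)·(6-2·3)/(12·100000) = 0 rad
Load 2 — point force P=10 kN at a=4 m (b=L-a=2):
  θ_2 = -Pb²x(2aL-(3a+b)x)/(2L³EI)  [x≤a] = -10·2²·3·(2·4·6-(3·4+2)·3)/(2·6³·100000) = -1/60000 rad
Load 3 — point force P=14 kN at a=9/2 m (b=L-a=3/2):
  θ_3 = -Pb²x(2aL-(3a+b)x)/(2L³EI)  [x≤a] = -14·(3/2)²·3·(2·(9/2)·6-(3·(9/2)+(3/2))·3)/(2·6³·100000) = -63/3200000 rad
Load 4 — triangular load w₀=-17 kN/m (0→w₀ over full span):
  θ_4 = -w₀(2x(L-x)(L-2x)(x+2L)+x²(L-x)²)/(120LEI) = -(-17)·(2·3·(6-3)·(6-2·3)·(3+2·6)+3²·(6-3)²)/(120·6·100000) = 153/8000000 rad
Superposition: θ = Σ θ_i = -827/48000000 rad ≈ -0.000017 rad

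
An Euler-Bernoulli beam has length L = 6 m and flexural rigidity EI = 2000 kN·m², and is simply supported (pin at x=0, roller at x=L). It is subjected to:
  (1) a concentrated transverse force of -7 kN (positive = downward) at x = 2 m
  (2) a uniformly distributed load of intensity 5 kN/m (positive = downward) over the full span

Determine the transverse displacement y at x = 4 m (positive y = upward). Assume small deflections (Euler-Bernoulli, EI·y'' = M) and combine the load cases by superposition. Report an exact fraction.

Load 1 — point force P=-7 kN at a=2 m (b=L-a=4):
  y_1 = -Pa(L-x)(2Lx-a²-x²)/(6LEI)  [x>a] = -(-7)·2·(6-4)·(2·6·4-2²-4²)/(6·6·2000) = 49/4500 m
Load 2 — uniform load w=5 kN/m over full span:
  y_2 = -wx(L³-2Lx²+x³)/(24EI) = -5·4·(6³-2·6·4²+4³)/(24·2000) = -11/300 m
Superposition: y = Σ y_i = -29/1125 m ≈ -0.025778 m

y(4) = -29/1125 m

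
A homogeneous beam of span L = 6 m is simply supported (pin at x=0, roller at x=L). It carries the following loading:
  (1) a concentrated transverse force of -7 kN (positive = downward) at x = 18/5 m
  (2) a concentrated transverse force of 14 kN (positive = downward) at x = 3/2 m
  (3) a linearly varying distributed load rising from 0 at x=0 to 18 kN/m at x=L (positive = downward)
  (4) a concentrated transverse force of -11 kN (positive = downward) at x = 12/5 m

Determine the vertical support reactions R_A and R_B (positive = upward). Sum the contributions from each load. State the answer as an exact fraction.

Load 1 — point force P=-7 kN at a=18/5 m (b=L-a=12/5):
  R_A = Pb/L = (-7)·(12/5)/6 = -14/5 kN
  R_B = Pa/L = (-7)·(18/5)/6 = -21/5 kN
Load 2 — point force P=14 kN at a=3/2 m (b=L-a=9/2):
  R_A = Pb/L = 14·(9/2)/6 = 21/2 kN
  R_B = Pa/L = 14·(3/2)/6 = 7/2 kN
Load 3 — triangular load w₀=18 kN/m (0→w₀ over full span):
  R_A = w₀L/6 = 18·6/6 = 18 kN
  R_B = w₀L/3 = 18·6/3 = 36 kN
Load 4 — point force P=-11 kN at a=12/5 m (b=L-a=18/5):
  R_A = Pb/L = (-11)·(18/5)/6 = -33/5 kN
  R_B = Pa/L = (-11)·(12/5)/6 = -22/5 kN
Superposition: R_A = 191/10 kN, R_B = 309/10 kN

R_A = 191/10 kN, R_B = 309/10 kN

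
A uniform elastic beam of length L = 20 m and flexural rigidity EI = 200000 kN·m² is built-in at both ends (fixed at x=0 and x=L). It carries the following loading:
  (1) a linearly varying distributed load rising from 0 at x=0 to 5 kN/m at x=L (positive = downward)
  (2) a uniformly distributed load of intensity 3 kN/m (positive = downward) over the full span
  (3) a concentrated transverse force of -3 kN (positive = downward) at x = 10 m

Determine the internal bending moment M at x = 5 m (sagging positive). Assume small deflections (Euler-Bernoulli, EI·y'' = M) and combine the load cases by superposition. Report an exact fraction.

Load 1 — triangular load w₀=5 kN/m (0→w₀ over full span):
  M_1 = 3w₀Lx/20 - w₀L²/30 - w₀x³/(6L) = 3·5·20·5/20 - 5·20²/30 - 5·5³/(6·20) = 25/8 kN·m
Load 2 — uniform load w=3 kN/m over full span:
  M_2 = wLx/2 - wL²/12 - wx²/2 = 3·20·5/2 - 3·20²/12 - 3·5²/2 = 25/2 kN·m
Load 3 — point force P=-3 kN at a=10 m (b=L-a=10):
  M_3 = Pb²(3a+b)x/L³ - Pab²/L²  [x≤a] = (-3)·10²·(3·10+10)·5/20³ - (-3)·10·10²/20² = 0 kN·m
Superposition: M = Σ M_i = 125/8 kN·m ≈ 15.625000 kN·m

M(5) = 125/8 kN·m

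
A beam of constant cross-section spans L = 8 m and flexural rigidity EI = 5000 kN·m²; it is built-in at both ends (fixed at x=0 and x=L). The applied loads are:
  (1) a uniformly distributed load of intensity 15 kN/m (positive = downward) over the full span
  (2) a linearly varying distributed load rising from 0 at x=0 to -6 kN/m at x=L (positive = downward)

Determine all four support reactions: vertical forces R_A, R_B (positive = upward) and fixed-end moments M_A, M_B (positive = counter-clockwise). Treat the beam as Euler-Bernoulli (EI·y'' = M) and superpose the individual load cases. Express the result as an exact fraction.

R_A = 264/5 kN, M_A = 336/5 kN·m, R_B = 216/5 kN, M_B = -304/5 kN·m

Load 1 — uniform load w=15 kN/m over full span:
  R_A = wL/2 = 15·8/2 = 60 kN
  M_A = wL²/12 = 15·8²/12 = 80 kN·m
  R_B = wL/2 = 15·8/2 = 60 kN
  M_B = -wL²/12 = -15·8²/12 = -80 kN·m
Load 2 — triangular load w₀=-6 kN/m (0→w₀ over full span):
  R_A = 3w₀L/20 = 3·(-6)·8/20 = -36/5 kN
  M_A = w₀L²/30 = (-6)·8²/30 = -64/5 kN·m
  R_B = 7w₀L/20 = 7·(-6)·8/20 = -84/5 kN
  M_B = -w₀L²/20 = -(-6)·8²/20 = 96/5 kN·m
Superposition: R_A = 264/5 kN, M_A = 336/5 kN·m, R_B = 216/5 kN, M_B = -304/5 kN·m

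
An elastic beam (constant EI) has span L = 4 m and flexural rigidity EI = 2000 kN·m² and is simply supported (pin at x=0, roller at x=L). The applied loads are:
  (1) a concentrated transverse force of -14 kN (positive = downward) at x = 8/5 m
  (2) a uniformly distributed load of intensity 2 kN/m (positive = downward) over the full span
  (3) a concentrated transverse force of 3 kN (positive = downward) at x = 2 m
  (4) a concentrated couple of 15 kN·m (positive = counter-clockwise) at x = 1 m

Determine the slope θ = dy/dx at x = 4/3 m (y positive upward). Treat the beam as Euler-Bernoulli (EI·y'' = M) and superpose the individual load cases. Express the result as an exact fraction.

θ(4/3) = 635291/162000000 rad

Load 1 — point force P=-14 kN at a=8/5 m (b=L-a=12/5):
  θ_1 = -Pb(L²-b²-3x²)/(6LEI)  [x≤a] = -(-14)·(12/5)·(4²-(12/5)²-3·(4/3)²)/(6·4·2000) = 161/46875 rad
Load 2 — uniform load w=2 kN/m over full span:
  θ_2 = -w(L³-6Lx²+4x³)/(24EI) = -2·(4³-6·4·(4/3)²+4·(4/3)³)/(24·2000) = -13/10125 rad
Load 3 — point force P=3 kN at a=2 m (b=L-a=2):
  θ_3 = -Pb(L²-b²-3x²)/(6LEI)  [x≤a] = -3·2·(4²-2²-3·(4/3)²)/(6·4·2000) = -1/1200 rad
Load 4 — applied couple M₀=15 kN·m at a=1 m (b=L-a=3):
  θ_4 = (M₀x²/(2L)-M₀(x-a)+C₁)/EI  [x>a] with C₁=M₀(3b²-L²)/(6L)=55/8 = (15·(4/3)²/(2·4)-15·((4/3)-1)+(55/8))/2000 = 1/384 rad
Superposition: θ = Σ θ_i = 635291/162000000 rad ≈ 0.003922 rad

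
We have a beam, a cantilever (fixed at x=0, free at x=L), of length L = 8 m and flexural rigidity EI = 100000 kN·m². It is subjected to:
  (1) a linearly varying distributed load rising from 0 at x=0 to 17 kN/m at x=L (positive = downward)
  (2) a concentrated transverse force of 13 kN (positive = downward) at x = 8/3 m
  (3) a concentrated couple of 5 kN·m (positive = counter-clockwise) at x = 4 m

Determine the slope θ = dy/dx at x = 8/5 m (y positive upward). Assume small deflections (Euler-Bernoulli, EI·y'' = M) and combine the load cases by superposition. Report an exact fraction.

Load 1 — triangular load w₀=17 kN/m (0→w₀ over full span):
  θ_1 = (w₀Lx²/4-w₀L²x/3-w₀x⁴/(24L))/EI = (17·8·(8/5)²/4-17·8²·(8/5)/3-17·(8/5)⁴/(24·8))/100000 = -28934/5859375 rad
Load 2 — point force P=13 kN at a=8/3 m (b=L-a=16/3):
  θ_2 = -Px(2a-x)/(2EI)  [x≤a] = -13·(8/5)·(2·(8/3)-(8/5))/(2·100000) = -91/234375 rad
Load 3 — applied couple M₀=5 kN·m at a=4 m (b=L-a=4):
  θ_3 = M₀x/EI  [x≤a] = 5·(8/5)/100000 = 1/12500 rad
Superposition: θ = Σ θ_i = -40987/7812500 rad ≈ -0.005246 rad

θ(8/5) = -40987/7812500 rad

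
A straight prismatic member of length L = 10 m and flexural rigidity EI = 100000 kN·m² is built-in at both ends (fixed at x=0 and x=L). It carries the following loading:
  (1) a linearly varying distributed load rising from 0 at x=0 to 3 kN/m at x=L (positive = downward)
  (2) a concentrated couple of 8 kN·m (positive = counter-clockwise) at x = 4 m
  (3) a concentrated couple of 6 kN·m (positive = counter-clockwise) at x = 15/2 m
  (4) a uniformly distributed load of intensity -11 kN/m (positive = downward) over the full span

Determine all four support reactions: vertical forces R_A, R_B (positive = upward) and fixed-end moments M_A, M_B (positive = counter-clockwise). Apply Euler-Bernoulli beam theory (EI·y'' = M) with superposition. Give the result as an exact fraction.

Load 1 — triangular load w₀=3 kN/m (0→w₀ over full span):
  R_A = 3w₀L/20 = 3·3·10/20 = 9/2 kN
  M_A = w₀L²/30 = 3·10²/30 = 10 kN·m
  R_B = 7w₀L/20 = 7·3·10/20 = 21/2 kN
  M_B = -w₀L²/20 = -3·10²/20 = -15 kN·m
Load 2 — applied couple M₀=8 kN·m at a=4 m (b=L-a=6):
  R_A = 6M₀ab/L³ = 6·8·4·6/10³ = 144/125 kN
  M_A = M₀b(2a-b)/L² = 8·6·(2·4-6)/10² = 24/25 kN·m
  R_B = -6M₀ab/L³ = -6·8·4·6/10³ = -144/125 kN
  M_B = M₀a(2b-a)/L² = 8·4·(2·6-4)/10² = 64/25 kN·m
Load 3 — applied couple M₀=6 kN·m at a=15/2 m (b=L-a=5/2):
  R_A = 6M₀ab/L³ = 6·6·(15/2)·(5/2)/10³ = 27/40 kN
  M_A = M₀b(2a-b)/L² = 6·(5/2)·(2·(15/2)-(5/2))/10² = 15/8 kN·m
  R_B = -6M₀ab/L³ = -6·6·(15/2)·(5/2)/10³ = -27/40 kN
  M_B = M₀a(2b-a)/L² = 6·(15/2)·(2·(5/2)-(15/2))/10² = -9/8 kN·m
Load 4 — uniform load w=-11 kN/m over full span:
  R_A = wL/2 = (-11)·10/2 = -55 kN
  M_A = wL²/12 = (-11)·10²/12 = -275/3 kN·m
  R_B = wL/2 = (-11)·10/2 = -55 kN
  M_B = -wL²/12 = -(-11)·10²/12 = 275/3 kN·m
Superposition: R_A = -48673/1000 kN, M_A = -47299/600 kN·m, R_B = -46327/1000 kN, M_B = 46861/600 kN·m

R_A = -48673/1000 kN, M_A = -47299/600 kN·m, R_B = -46327/1000 kN, M_B = 46861/600 kN·m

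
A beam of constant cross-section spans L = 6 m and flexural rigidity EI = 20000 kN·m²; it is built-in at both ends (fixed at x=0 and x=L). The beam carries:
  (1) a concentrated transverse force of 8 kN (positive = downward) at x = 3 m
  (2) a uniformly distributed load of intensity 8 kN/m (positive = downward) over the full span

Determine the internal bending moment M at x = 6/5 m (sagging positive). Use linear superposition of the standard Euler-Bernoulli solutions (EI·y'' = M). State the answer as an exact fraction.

M(6/5) = -54/25 kN·m

Load 1 — point force P=8 kN at a=3 m (b=L-a=3):
  M_1 = Pb²(3a+b)x/L³ - Pab²/L²  [x≤a] = 8·3²·(3·3+3)·(6/5)/6³ - 8·3·3²/6² = -6/5 kN·m
Load 2 — uniform load w=8 kN/m over full span:
  M_2 = wLx/2 - wL²/12 - wx²/2 = 8·6·(6/5)/2 - 8·6²/12 - 8·(6/5)²/2 = -24/25 kN·m
Superposition: M = Σ M_i = -54/25 kN·m ≈ -2.160000 kN·m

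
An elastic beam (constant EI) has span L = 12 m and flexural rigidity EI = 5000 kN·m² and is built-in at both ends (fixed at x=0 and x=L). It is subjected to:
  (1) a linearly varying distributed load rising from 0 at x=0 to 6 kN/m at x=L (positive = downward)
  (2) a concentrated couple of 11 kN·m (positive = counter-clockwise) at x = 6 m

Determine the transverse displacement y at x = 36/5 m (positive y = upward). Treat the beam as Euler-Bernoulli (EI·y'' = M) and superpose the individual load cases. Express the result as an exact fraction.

y(36/5) = -290889/9765625 m

Load 1 — triangular load w₀=6 kN/m (0→w₀ over full span):
  y_1 = -w₀x²(L-x)²(x+2L)/(120LEI) = -6·(36/5)²·(12-(36/5))²·((36/5)+2·12)/(120·12·5000) = -303264/9765625 m
Load 2 — applied couple M₀=11 kN·m at a=6 m (b=L-a=6):
  y_2 = (R_Ax³/6 - M_Ax²/2 - M₀(x-a)²/2)/EI  [x>a] with R_A=11/8, M_A=11/4 = ((11/8)·(36/5)³/6 - (11/4)·(36/5)²/2 - 11·((36/5)-6)²/2)/5000 = 99/78125 m
Superposition: y = Σ y_i = -290889/9765625 m ≈ -0.029787 m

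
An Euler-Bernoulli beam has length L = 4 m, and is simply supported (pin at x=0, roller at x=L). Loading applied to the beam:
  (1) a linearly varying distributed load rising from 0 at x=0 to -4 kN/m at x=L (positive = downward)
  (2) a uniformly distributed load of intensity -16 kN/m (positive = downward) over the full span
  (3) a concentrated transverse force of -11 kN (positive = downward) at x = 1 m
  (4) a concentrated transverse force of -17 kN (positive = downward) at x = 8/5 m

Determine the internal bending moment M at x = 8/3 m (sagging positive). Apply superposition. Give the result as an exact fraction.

M(8/3) = -18277/405 kN·m

Load 1 — triangular load w₀=-4 kN/m (0→w₀ over full span):
  M_1 = w₀Lx/6 - w₀x³/(6L) = (-4)·4·(8/3)/6 - (-4)·(8/3)³/(6·4) = -320/81 kN·m
Load 2 — uniform load w=-16 kN/m over full span:
  M_2 = wx(L-x)/2 = (-16)·(8/3)·(4-(8/3))/2 = -256/9 kN·m
Load 3 — point force P=-11 kN at a=1 m (b=L-a=3):
  M_3 = Pa(L-x)/L  [x>a] = (-11)·1·(4-(8/3))/4 = -11/3 kN·m
Load 4 — point force P=-17 kN at a=8/5 m (b=L-a=12/5):
  M_4 = Pa(L-x)/L  [x>a] = (-17)·(8/5)·(4-(8/3))/4 = -136/15 kN·m
Superposition: M = Σ M_i = -18277/405 kN·m ≈ -45.128395 kN·m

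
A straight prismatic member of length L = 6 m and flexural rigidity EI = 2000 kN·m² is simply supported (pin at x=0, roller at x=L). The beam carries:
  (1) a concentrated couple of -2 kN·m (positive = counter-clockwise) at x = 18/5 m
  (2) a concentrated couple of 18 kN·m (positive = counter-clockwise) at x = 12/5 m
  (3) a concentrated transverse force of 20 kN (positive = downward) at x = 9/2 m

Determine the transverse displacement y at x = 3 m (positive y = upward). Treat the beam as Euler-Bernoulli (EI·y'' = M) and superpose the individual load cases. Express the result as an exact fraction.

Load 1 — applied couple M₀=-2 kN·m at a=18/5 m (b=L-a=12/5):
  y_1 = (M₀x³/(6L)+C₁x)/EI  [x≤a] with C₁=M₀(3b²-L²)/(6L)=26/25 = ((-2)·3³/(6·6)+(26/25)·3)/2000 = 81/100000 m
Load 2 — applied couple M₀=18 kN·m at a=12/5 m (b=L-a=18/5):
  y_2 = (M₀x³/(6L)-M₀(x-a)²/2+C₁x)/EI  [x>a] with C₁=M₀(3b²-L²)/(6L)=36/25 = (18·3³/(6·6)-18·(3-(12/5))²/2+(36/25)·3)/2000 = 729/100000 m
Load 3 — point force P=20 kN at a=9/2 m (b=L-a=3/2):
  y_3 = -Pbx(L²-b²-x²)/(6LEI)  [x≤a] = -20·(3/2)·3·(6²-(3/2)²-3²)/(6·6·2000) = -99/3200 m
Superposition: y = Σ y_i = -1827/80000 m ≈ -0.022838 m

y(3) = -1827/80000 m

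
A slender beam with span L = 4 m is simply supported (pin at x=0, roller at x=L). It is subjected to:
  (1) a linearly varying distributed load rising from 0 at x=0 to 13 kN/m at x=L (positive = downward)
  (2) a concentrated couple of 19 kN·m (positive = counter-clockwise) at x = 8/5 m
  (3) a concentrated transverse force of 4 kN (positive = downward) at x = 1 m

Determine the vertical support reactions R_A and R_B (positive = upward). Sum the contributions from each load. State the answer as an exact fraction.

Load 1 — triangular load w₀=13 kN/m (0→w₀ over full span):
  R_A = w₀L/6 = 13·4/6 = 26/3 kN
  R_B = w₀L/3 = 13·4/3 = 52/3 kN
Load 2 — applied couple M₀=19 kN·m at a=8/5 m (b=L-a=12/5):
  R_A = M₀/L = 19/4 kN
  R_B = -M₀/L = -19/4 kN
Load 3 — point force P=4 kN at a=1 m (b=L-a=3):
  R_A = Pb/L = 4·3/4 = 3 kN
  R_B = Pa/L = 4·1/4 = 1 kN
Superposition: R_A = 197/12 kN, R_B = 163/12 kN

R_A = 197/12 kN, R_B = 163/12 kN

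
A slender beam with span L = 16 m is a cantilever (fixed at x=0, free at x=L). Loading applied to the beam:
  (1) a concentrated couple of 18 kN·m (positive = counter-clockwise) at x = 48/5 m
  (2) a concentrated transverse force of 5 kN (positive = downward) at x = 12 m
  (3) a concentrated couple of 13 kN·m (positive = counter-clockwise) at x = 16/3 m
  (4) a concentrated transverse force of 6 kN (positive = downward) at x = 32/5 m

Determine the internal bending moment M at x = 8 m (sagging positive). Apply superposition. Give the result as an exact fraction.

M(8) = -2 kN·m

Load 1 — applied couple M₀=18 kN·m at a=48/5 m (b=L-a=32/5):
  M_1 = M₀  [x≤a] = 18 = 18 kN·m
Load 2 — point force P=5 kN at a=12 m (b=L-a=4):
  M_2 = -P(a-x)  [x≤a] = -5·(12-8) = -20 kN·m
Load 3 — applied couple M₀=13 kN·m at a=16/3 m (b=L-a=32/3):
  M_3 = 0  [x>a] = 0 kN·m
Load 4 — point force P=6 kN at a=32/5 m (b=L-a=48/5):
  M_4 = 0  [x>a] = 0 kN·m
Superposition: M = Σ M_i = -2 kN·m ≈ -2.000000 kN·m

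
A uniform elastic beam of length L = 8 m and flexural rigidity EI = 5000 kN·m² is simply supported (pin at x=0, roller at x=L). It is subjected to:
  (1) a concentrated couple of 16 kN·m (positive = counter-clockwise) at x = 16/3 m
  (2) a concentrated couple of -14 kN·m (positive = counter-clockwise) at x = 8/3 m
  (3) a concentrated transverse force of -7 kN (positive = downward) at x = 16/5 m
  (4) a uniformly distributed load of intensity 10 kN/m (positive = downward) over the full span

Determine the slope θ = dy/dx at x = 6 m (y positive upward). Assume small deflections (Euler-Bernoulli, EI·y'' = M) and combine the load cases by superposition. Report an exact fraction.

θ(6) = 331277/11250000 rad

Load 1 — applied couple M₀=16 kN·m at a=16/3 m (b=L-a=8/3):
  θ_1 = (M₀x²/(2L)-M₀(x-a)+C₁)/EI  [x>a] with C₁=M₀(3b²-L²)/(6L)=-128/9 = (16·6²/(2·8)-16·(6-(16/3))+(-128/9))/5000 = 1/450 rad
Load 2 — applied couple M₀=-14 kN·m at a=8/3 m (b=L-a=16/3):
  θ_2 = (M₀x²/(2L)-M₀(x-a)+C₁)/EI  [x>a] with C₁=M₀(3b²-L²)/(6L)=-56/9 = ((-14)·6²/(2·8)-(-14)·(6-(8/3))+(-56/9))/5000 = 161/90000 rad
Load 3 — point force P=-7 kN at a=16/5 m (b=L-a=24/5):
  θ_3 = -Pa(2L²-6Lx+3x²+a²)/(6LEI)  [x>a] = -(-7)·(16/5)·(2·8²-6·8·6+3·6²+(16/5)²)/(6·8·5000) = -609/156250 rad
Load 4 — uniform load w=10 kN/m over full span:
  θ_4 = -w(L³-6Lx²+4x³)/(24EI) = -10·(8³-6·8·6²+4·6³)/(24·5000) = 11/375 rad
Superposition: θ = Σ θ_i = 331277/11250000 rad ≈ 0.029447 rad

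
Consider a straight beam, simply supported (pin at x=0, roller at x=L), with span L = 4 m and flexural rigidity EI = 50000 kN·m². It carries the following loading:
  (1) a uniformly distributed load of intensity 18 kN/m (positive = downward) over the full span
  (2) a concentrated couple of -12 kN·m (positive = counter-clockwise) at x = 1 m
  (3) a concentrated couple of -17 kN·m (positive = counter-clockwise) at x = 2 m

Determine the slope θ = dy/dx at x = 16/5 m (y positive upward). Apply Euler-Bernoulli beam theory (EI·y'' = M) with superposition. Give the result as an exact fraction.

Load 1 — uniform load w=18 kN/m over full span:
  θ_1 = -w(L³-6Lx²+4x³)/(24EI) = -18·(4³-6·4·(16/5)²+4·(16/5)³)/(24·50000) = 297/390625 rad
Load 2 — applied couple M₀=-12 kN·m at a=1 m (b=L-a=3):
  θ_2 = (M₀x²/(2L)-M₀(x-a)+C₁)/EI  [x>a] with C₁=M₀(3b²-L²)/(6L)=-11/2 = ((-12)·(16/5)²/(2·4)-(-12)·((16/5)-1)+(-11/2))/50000 = 277/2500000 rad
Load 3 — applied couple M₀=-17 kN·m at a=2 m (b=L-a=2):
  θ_3 = (M₀x²/(2L)-M₀(x-a)+C₁)/EI  [x>a] with C₁=M₀(3b²-L²)/(6L)=17/6 = ((-17)·(16/5)²/(2·4)-(-17)·((16/5)-2)+(17/6))/50000 = 221/7500000 rad
Superposition: θ = Σ θ_i = 8443/9375000 rad ≈ 0.000901 rad

θ(16/5) = 8443/9375000 rad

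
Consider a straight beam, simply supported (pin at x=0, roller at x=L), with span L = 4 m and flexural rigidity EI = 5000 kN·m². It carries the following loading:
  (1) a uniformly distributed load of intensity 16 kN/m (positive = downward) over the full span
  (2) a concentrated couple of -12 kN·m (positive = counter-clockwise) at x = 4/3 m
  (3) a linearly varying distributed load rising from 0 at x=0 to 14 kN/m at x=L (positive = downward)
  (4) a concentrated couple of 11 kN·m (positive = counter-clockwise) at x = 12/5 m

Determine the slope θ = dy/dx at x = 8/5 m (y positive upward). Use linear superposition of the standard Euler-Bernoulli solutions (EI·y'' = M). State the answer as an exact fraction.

Load 1 — uniform load w=16 kN/m over full span:
  θ_1 = -w(L³-6Lx²+4x³)/(24EI) = -16·(4³-6·4·(8/5)²+4·(8/5)³)/(24·5000) = -592/234375 rad
Load 2 — applied couple M₀=-12 kN·m at a=4/3 m (b=L-a=8/3):
  θ_2 = (M₀x²/(2L)-M₀(x-a)+C₁)/EI  [x>a] with C₁=M₀(3b²-L²)/(6L)=-8/3 = ((-12)·(8/5)²/(2·4)-(-12)·((8/5)-(4/3))+(-8/3))/5000 = -31/46875 rad
Load 3 — triangular load w₀=14 kN/m (0→w₀ over full span):
  θ_3 = -w₀(7L⁴-30L²x²+15x⁴)/(360LEI) = -14·(7·4⁴-30·4²·(8/5)²+15·(8/5)⁴)/(360·4·5000) = -4522/3515625 rad
Load 4 — applied couple M₀=11 kN·m at a=12/5 m (b=L-a=8/5):
  θ_4 = (M₀x²/(2L)+C₁)/EI  [x≤a] with C₁=M₀(3b²-L²)/(6L)=-286/75 = (11·(8/5)²/(2·4)+(-286/75))/5000 = -11/187500 rad
Superposition: θ = Σ θ_i = -63733/14062500 rad ≈ -0.004532 rad

θ(8/5) = -63733/14062500 rad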